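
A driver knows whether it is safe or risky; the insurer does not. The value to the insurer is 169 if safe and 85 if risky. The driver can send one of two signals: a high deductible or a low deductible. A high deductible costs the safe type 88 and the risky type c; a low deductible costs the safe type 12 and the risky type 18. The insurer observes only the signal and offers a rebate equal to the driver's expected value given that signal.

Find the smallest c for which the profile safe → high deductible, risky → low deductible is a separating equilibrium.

102

Under separation: high deductible → safe (pays 169); low deductible → risky (pays 85).
Safe: 169 − 88 = 81 ≥ 85 − 12 = 73. Holds regardless of c. ✓
Risky: 85 − 18 ≥ 169 − c, so c ≥ 169 − 67 = 102.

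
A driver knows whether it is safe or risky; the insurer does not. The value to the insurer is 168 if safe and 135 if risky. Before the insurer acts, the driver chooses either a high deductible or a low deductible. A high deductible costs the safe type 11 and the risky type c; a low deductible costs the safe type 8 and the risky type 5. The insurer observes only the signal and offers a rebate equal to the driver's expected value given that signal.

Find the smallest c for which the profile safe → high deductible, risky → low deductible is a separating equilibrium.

Under separation: high deductible → safe (pays 168); low deductible → risky (pays 135).
Safe: 168 − 11 = 157 ≥ 135 − 8 = 127. Holds regardless of c. ✓
Risky: 135 − 5 ≥ 168 − c, so c ≥ 168 − 130 = 38.

38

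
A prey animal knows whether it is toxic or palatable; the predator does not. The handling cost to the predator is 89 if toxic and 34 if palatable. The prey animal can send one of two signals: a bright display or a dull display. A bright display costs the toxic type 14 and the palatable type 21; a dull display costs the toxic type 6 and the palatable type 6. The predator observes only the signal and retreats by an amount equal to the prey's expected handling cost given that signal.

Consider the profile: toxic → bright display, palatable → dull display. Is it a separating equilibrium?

If types separate, bright display earns payment 89 and dull display earns 34.
Toxic: bright display gives 89 − 14 = 75; dull display gives 34 − 6 = 28. No deviation. ✓
Palatable: dull display gives 34 − 6 = 28; bright display gives 89 − 21 = 68. Would deviate. ✗

No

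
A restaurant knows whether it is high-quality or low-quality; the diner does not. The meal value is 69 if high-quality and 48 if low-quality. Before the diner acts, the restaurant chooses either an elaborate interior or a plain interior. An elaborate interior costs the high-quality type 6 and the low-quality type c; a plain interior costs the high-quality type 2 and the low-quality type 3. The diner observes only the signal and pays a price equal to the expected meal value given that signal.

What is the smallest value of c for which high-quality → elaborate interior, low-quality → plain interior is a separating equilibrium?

Under separation: elaborate interior → high-quality (pays 69); plain interior → low-quality (pays 48).
High-quality: 69 − 6 = 63 ≥ 48 − 2 = 46. Holds regardless of c. ✓
Low-quality: 48 − 3 ≥ 69 − c, so c ≥ 69 − 45 = 24.

24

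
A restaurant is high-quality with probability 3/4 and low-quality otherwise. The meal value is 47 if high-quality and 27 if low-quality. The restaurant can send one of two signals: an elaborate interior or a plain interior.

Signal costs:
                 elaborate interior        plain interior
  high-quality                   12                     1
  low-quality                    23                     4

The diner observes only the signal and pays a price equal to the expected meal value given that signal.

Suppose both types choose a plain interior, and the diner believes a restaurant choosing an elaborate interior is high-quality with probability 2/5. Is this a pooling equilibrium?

Yes

On the equilibrium path (plain interior) the diner holds the prior 3/4 and pays 3/4·47 + 1/4·27 = 42. Off-path (elaborate interior) belief 2/5 gives 2/5·47 + 3/5·27 = 35.
High-quality: plain interior gives 42 − 1 = 41; elaborate interior gives 35 − 12 = 23. Stays. ✓
Low-quality: plain interior gives 42 − 4 = 38; elaborate interior gives 35 − 23 = 12. Stays. ✓
Beliefs are Bayes-consistent on-path and both types best-respond.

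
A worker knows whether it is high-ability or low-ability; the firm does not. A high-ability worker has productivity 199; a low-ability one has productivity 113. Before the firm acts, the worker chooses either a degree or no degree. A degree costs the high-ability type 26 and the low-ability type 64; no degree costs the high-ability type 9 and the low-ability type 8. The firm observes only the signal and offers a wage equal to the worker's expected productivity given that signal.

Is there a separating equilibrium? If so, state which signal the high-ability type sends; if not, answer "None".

None

Try high-ability → degree, low-ability → no degree:
  Under separation the firm infers type exactly: degree → high-ability (pays 199), no degree → low-ability (pays 113).
  High-ability: degree gives 199 − 26 = 173; no degree gives 113 − 9 = 104. No deviation. ✓
  Low-ability: no degree gives 113 − 8 = 105; degree gives 199 − 64 = 135. Would deviate. ✗
Try high-ability → no degree, low-ability → degree:
  Under separation the firm infers type exactly: no degree → high-ability (pays 199), degree → low-ability (pays 113).
  High-ability: no degree gives 199 − 9 = 190; degree gives 113 − 26 = 87. No deviation. ✓
  Low-ability: degree gives 113 − 64 = 49; no degree gives 199 − 8 = 191. Would deviate. ✗
Neither assignment is incentive-compatible.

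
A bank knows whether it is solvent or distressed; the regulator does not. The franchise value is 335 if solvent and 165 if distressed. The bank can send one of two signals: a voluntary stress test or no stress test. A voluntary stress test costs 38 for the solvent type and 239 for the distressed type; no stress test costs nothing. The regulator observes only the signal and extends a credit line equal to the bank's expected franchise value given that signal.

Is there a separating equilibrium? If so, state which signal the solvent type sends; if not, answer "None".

Try solvent → stress test, distressed → no stress test:
  If types separate, stress test earns payment 335 and no stress test earns 165.
  Solvent: stress test gives 335 − 38 = 297; no stress test gives 165 − 0 = 165. No deviation. ✓
  Distressed: no stress test gives 165 − 0 = 165; stress test gives 335 − 239 = 96. No deviation. ✓
Both hold — the solvent type sends stress test.

stress test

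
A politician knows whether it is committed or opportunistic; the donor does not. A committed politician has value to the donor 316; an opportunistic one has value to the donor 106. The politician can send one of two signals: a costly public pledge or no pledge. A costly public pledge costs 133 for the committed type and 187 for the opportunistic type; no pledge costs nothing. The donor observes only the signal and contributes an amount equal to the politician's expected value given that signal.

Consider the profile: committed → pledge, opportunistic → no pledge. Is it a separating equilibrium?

If types separate, pledge earns payment 316 and no pledge earns 106.
Committed: pledge gives 316 − 133 = 183; no pledge gives 106 − 0 = 106. No deviation. ✓
Opportunistic: no pledge gives 106 − 0 = 106; pledge gives 316 − 187 = 129. Would deviate. ✗

No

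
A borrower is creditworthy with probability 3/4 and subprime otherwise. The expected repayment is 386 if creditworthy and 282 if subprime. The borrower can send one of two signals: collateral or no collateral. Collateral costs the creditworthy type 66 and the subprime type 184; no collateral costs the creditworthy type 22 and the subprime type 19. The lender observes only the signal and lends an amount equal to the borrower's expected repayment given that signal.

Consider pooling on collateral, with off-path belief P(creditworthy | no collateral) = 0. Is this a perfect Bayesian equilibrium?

At the pooled signal (collateral) the lender holds the prior 3/4 and pays 3/4·386 + 1/4·282 = 360. Off-path (no collateral) belief 0 gives 0·386 + 1·282 = 282.
Creditworthy: collateral gives 360 − 66 = 294; no collateral gives 282 − 22 = 260. Stays. ✓
Subprime: collateral gives 360 − 184 = 176; no collateral gives 282 − 19 = 263. Deviates. ✗

No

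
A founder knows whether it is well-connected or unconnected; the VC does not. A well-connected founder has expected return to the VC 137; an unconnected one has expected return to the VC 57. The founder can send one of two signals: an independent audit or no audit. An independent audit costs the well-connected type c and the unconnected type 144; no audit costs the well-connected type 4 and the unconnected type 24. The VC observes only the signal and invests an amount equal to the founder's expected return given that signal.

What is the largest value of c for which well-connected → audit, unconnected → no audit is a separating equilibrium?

84

Under separation: audit → well-connected (pays 137); no audit → unconnected (pays 57).
Unconnected: 57 − 24 = 33 ≥ 137 − 144 = -7. Holds regardless of c. ✓
Well-connected: 137 − c ≥ 57 − 4, so c ≤ 137 − 53 = 84.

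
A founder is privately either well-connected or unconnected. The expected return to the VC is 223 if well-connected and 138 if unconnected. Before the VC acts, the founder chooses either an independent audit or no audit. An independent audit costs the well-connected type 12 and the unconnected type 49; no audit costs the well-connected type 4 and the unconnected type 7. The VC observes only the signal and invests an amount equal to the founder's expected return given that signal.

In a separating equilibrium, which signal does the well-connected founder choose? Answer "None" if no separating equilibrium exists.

None

Try well-connected → audit, unconnected → no audit:
  If types separate, audit earns payment 223 and no audit earns 138.
  Well-connected: audit gives 223 − 12 = 211; no audit gives 138 − 4 = 134. No deviation. ✓
  Unconnected: no audit gives 138 − 7 = 131; audit gives 223 − 49 = 174. Would deviate. ✗
Try well-connected → no audit, unconnected → audit:
  If types separate, no audit earns payment 223 and audit earns 138.
  Well-connected: no audit gives 223 − 4 = 219; audit gives 138 − 12 = 126. No deviation. ✓
  Unconnected: audit gives 138 − 49 = 89; no audit gives 223 − 7 = 216. Would deviate. ✗
Neither assignment is incentive-compatible.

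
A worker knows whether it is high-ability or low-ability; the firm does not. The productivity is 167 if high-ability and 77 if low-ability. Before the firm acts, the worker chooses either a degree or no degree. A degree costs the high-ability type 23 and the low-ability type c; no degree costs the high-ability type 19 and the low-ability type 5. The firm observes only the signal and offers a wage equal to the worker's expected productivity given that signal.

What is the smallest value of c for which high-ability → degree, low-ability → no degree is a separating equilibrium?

Under separation: degree → high-ability (pays 167); no degree → low-ability (pays 77).
High-ability: 167 − 23 = 144 ≥ 77 − 19 = 58. Holds regardless of c. ✓
Low-ability: 77 − 5 ≥ 167 − c, so c ≥ 167 − 72 = 95.

95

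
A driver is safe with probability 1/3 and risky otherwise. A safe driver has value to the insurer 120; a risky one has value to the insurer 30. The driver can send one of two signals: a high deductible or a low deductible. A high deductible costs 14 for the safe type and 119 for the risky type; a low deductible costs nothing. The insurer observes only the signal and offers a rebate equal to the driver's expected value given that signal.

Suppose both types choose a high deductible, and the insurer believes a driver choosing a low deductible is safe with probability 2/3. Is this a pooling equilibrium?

No

On the equilibrium path (high deductible) the insurer holds the prior 1/3 and pays 1/3·120 + 2/3·30 = 60. Off-path (low deductible) belief 2/3 gives 2/3·120 + 1/3·30 = 90.
Safe: high deductible gives 60 − 14 = 46; low deductible gives 90 − 0 = 90. Deviates. ✗
Risky: high deductible gives 60 − 119 = -59; low deductible gives 90 − 0 = 90. Deviates. ✗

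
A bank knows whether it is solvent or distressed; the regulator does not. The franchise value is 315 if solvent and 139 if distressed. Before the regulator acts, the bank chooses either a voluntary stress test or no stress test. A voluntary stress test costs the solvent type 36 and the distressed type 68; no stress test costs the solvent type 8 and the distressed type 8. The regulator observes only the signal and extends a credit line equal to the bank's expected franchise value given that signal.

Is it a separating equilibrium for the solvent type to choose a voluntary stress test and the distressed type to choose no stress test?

If types separate, stress test earns payment 315 and no stress test earns 139.
Solvent: stress test gives 315 − 36 = 279; no stress test gives 139 − 8 = 131. No deviation. ✓
Distressed: no stress test gives 139 − 8 = 131; stress test gives 315 − 68 = 247. Would deviate. ✗

No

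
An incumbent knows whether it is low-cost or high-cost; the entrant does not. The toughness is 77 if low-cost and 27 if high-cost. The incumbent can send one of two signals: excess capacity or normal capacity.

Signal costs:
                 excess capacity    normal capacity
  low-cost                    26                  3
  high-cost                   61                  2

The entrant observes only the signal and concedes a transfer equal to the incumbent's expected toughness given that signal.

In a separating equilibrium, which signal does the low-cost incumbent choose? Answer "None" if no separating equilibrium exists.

excess capacity

Try low-cost → excess capacity, high-cost → normal capacity:
  If types separate, excess capacity earns payment 77 and normal capacity earns 27.
  Low-cost: excess capacity gives 77 − 26 = 51; normal capacity gives 27 − 3 = 24. No deviation. ✓
  High-cost: normal capacity gives 27 − 2 = 25; excess capacity gives 77 − 61 = 16. No deviation. ✓
Both hold — the low-cost type sends excess capacity.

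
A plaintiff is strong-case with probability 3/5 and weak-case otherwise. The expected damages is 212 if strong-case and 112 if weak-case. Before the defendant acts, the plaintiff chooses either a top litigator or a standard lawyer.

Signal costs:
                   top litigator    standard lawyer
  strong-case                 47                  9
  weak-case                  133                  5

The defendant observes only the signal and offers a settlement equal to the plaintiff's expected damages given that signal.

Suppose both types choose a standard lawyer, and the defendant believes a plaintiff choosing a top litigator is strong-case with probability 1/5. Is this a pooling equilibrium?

At the pooled signal (standard lawyer) the defendant holds the prior 3/5 and pays 3/5·212 + 2/5·112 = 172. Off-path (top litigator) belief 1/5 gives 1/5·212 + 4/5·112 = 132.
Strong-case: standard lawyer gives 172 − 9 = 163; top litigator gives 132 − 47 = 85. Stays. ✓
Weak-case: standard lawyer gives 172 − 5 = 167; top litigator gives 132 − 133 = -1. Stays. ✓

Yes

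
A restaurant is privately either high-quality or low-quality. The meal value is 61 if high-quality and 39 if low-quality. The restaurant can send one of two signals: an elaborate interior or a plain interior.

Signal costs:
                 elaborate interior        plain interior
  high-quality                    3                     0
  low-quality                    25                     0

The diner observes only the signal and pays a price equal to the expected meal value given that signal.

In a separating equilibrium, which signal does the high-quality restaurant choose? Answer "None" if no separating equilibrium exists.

elaborate interior

Try high-quality → elaborate interior, low-quality → plain interior:
  If types separate, elaborate interior earns payment 61 and plain interior earns 39.
  High-quality: elaborate interior gives 61 − 3 = 58; plain interior gives 39 − 0 = 39. No deviation. ✓
  Low-quality: plain interior gives 39 − 0 = 39; elaborate interior gives 61 − 25 = 36. No deviation. ✓
Both hold — the high-quality type sends elaborate interior.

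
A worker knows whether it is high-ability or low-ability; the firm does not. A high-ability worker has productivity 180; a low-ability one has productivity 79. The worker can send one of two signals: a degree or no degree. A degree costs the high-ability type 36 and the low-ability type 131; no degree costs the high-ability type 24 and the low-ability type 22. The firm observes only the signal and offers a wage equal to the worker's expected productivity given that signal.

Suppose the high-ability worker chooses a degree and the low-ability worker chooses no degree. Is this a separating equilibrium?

Yes

If types separate, degree earns payment 180 and no degree earns 79.
High-ability: degree gives 180 − 36 = 144; no degree gives 79 − 24 = 55. No deviation. ✓
Low-ability: no degree gives 79 − 22 = 57; degree gives 180 − 131 = 49. No deviation. ✓
Neither type gains from mimicking the other.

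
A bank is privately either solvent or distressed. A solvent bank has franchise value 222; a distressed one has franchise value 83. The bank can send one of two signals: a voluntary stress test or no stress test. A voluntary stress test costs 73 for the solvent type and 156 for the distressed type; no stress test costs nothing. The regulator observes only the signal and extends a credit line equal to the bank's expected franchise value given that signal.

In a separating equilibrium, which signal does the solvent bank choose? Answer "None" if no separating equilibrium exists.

Try solvent → stress test, distressed → no stress test:
  Under separation the regulator infers type exactly: stress test → solvent (pays 222), no stress test → distressed (pays 83).
  Solvent: stress test gives 222 − 73 = 149; no stress test gives 83 − 0 = 83. No deviation. ✓
  Distressed: no stress test gives 83 − 0 = 83; stress test gives 222 − 156 = 66. No deviation. ✓
Both hold — the solvent type sends stress test.

stress test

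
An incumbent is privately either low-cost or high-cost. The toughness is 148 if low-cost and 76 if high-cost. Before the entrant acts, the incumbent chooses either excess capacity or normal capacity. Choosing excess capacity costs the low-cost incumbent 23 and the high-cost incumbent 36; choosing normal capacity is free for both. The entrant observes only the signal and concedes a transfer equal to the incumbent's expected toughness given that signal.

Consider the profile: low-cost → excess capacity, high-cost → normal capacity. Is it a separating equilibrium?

No

Under separation the entrant infers type exactly: excess capacity → low-cost (pays 148), normal capacity → high-cost (pays 76).
Low-cost: excess capacity gives 148 − 23 = 125; normal capacity gives 76 − 0 = 76. No deviation. ✓
High-cost: normal capacity gives 76 − 0 = 76; excess capacity gives 148 − 36 = 112. Would deviate. ✗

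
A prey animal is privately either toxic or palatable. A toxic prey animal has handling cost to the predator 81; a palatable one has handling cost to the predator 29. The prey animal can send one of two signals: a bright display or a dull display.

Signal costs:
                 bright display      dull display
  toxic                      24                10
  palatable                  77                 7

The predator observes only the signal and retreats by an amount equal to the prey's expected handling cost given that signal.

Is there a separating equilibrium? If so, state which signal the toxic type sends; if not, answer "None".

bright display

Try toxic → bright display, palatable → dull display:
  Under separation the predator infers type exactly: bright display → toxic (pays 81), dull display → palatable (pays 29).
  Toxic: bright display gives 81 − 24 = 57; dull display gives 29 − 10 = 19. No deviation. ✓
  Palatable: dull display gives 29 − 7 = 22; bright display gives 81 − 77 = 4. No deviation. ✓
Both hold — the toxic type sends bright display.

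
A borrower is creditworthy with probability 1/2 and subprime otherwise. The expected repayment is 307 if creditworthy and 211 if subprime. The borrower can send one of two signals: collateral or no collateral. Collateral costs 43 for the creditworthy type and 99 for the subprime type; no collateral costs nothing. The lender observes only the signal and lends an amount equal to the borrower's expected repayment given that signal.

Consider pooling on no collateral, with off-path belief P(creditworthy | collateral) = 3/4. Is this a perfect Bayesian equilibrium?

At the pooled signal (no collateral) the lender holds the prior 1/2 and pays 1/2·307 + 1/2·211 = 259. Off-path (collateral) belief 3/4 gives 3/4·307 + 1/4·211 = 283.
Creditworthy: no collateral gives 259 − 0 = 259; collateral gives 283 − 43 = 240. Stays. ✓
Subprime: no collateral gives 259 − 0 = 259; collateral gives 283 − 99 = 184. Stays. ✓

Yes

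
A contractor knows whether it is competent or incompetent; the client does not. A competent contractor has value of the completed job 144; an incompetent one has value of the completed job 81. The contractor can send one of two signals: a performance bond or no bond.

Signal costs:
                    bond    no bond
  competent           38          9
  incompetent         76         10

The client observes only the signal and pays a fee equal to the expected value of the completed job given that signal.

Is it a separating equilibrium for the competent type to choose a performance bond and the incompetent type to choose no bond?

If types separate, bond earns payment 144 and no bond earns 81.
Competent: bond gives 144 − 38 = 106; no bond gives 81 − 9 = 72. No deviation. ✓
Incompetent: no bond gives 81 − 10 = 71; bond gives 144 − 76 = 68. No deviation. ✓
Both incentive constraints hold.

Yes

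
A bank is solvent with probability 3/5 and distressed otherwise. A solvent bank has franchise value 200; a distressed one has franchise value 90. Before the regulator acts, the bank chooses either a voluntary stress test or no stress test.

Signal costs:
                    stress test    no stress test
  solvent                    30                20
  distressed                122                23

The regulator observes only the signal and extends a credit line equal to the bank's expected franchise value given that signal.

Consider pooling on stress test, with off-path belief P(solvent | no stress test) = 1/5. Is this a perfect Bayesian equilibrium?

No

At the pooled signal (stress test) the regulator holds the prior 3/5 and pays 3/5·200 + 2/5·90 = 156. Off-path (no stress test) belief 1/5 gives 1/5·200 + 4/5·90 = 112.
Solvent: stress test gives 156 − 30 = 126; no stress test gives 112 − 20 = 92. Stays. ✓
Distressed: stress test gives 156 − 122 = 34; no stress test gives 112 − 23 = 89. Deviates. ✗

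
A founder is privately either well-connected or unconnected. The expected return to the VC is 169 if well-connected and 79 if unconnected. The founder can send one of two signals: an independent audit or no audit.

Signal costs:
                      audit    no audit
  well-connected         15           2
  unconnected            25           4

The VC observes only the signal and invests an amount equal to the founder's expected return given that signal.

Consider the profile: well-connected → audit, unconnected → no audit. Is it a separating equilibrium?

Under separation the VC infers type exactly: audit → well-connected (pays 169), no audit → unconnected (pays 79).
Well-connected: audit gives 169 − 15 = 154; no audit gives 79 − 2 = 77. No deviation. ✓
Unconnected: no audit gives 79 − 4 = 75; audit gives 169 − 25 = 144. Would deviate. ✗

No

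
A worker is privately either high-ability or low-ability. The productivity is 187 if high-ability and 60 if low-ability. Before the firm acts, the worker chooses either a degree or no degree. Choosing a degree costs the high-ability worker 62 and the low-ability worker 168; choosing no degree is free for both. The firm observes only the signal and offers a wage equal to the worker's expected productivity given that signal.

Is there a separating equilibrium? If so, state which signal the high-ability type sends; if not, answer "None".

degree

Try high-ability → degree, low-ability → no degree:
  If types separate, degree earns payment 187 and no degree earns 60.
  High-ability: degree gives 187 − 62 = 125; no degree gives 60 − 0 = 60. No deviation. ✓
  Low-ability: no degree gives 60 − 0 = 60; degree gives 187 − 168 = 19. No deviation. ✓
Both hold — the high-ability type sends degree.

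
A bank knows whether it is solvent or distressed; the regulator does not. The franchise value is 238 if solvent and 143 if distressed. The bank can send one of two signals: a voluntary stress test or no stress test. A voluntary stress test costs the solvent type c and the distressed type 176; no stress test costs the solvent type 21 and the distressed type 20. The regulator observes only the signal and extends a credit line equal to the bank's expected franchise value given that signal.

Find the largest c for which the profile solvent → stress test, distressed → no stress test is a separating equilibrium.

116

Under separation: stress test → solvent (pays 238); no stress test → distressed (pays 143).
Distressed: 143 − 20 = 123 ≥ 238 − 176 = 62. Holds regardless of c. ✓
Solvent: 238 − c ≥ 143 − 21, so c ≤ 238 − 122 = 116.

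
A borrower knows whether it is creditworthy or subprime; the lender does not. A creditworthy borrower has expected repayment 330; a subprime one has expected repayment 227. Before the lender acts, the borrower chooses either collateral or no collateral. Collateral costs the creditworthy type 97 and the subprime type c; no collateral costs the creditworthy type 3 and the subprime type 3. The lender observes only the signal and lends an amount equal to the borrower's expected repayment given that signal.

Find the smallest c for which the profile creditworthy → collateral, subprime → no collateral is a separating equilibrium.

106

Under separation: collateral → creditworthy (pays 330); no collateral → subprime (pays 227).
Creditworthy: 330 − 97 = 233 ≥ 227 − 3 = 224. Holds regardless of c. ✓
Subprime: 227 − 3 ≥ 330 − c, so c ≥ 330 − 224 = 106.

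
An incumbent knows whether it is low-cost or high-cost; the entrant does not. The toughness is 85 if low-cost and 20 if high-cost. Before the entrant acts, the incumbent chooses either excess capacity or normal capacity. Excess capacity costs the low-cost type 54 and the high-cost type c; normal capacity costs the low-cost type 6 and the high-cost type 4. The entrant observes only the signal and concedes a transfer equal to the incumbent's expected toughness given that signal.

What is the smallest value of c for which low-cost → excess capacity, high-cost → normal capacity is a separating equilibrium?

Under separation: excess capacity → low-cost (pays 85); normal capacity → high-cost (pays 20).
Low-cost: 85 − 54 = 31 ≥ 20 − 6 = 14. Holds regardless of c. ✓
High-cost: 20 − 4 ≥ 85 − c, so c ≥ 85 − 16 = 69.

69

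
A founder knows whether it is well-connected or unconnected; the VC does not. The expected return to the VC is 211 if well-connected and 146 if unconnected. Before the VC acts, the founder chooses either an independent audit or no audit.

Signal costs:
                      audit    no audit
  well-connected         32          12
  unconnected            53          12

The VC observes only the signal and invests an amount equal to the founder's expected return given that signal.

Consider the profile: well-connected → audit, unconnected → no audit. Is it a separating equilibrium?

Under separation the VC infers type exactly: audit → well-connected (pays 211), no audit → unconnected (pays 146).
Well-connected: audit gives 211 − 32 = 179; no audit gives 146 − 12 = 134. No deviation. ✓
Unconnected: no audit gives 146 − 12 = 134; audit gives 211 − 53 = 158. Would deviate. ✗

No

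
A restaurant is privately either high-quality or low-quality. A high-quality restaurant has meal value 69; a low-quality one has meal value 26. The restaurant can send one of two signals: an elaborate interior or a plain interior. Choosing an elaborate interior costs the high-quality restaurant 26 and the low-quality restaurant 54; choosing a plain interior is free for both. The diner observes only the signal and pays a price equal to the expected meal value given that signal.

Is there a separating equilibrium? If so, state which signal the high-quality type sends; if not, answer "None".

elaborate interior

Try high-quality → elaborate interior, low-quality → plain interior:
  Under separation the diner infers type exactly: elaborate interior → high-quality (pays 69), plain interior → low-quality (pays 26).
  High-quality: elaborate interior gives 69 − 26 = 43; plain interior gives 26 − 0 = 26. No deviation. ✓
  Low-quality: plain interior gives 26 − 0 = 26; elaborate interior gives 69 − 54 = 15. No deviation. ✓
Both hold — the high-quality type sends elaborate interior.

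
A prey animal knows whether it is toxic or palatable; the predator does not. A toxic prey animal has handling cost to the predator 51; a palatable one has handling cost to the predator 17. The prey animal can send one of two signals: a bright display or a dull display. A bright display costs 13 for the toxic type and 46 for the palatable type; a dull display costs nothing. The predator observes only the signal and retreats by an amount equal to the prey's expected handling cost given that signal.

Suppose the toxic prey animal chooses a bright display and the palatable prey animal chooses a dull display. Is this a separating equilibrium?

Under separation the predator infers type exactly: bright display → toxic (pays 51), dull display → palatable (pays 17).
Toxic: bright display gives 51 − 13 = 38; dull display gives 17 − 0 = 17. No deviation. ✓
Palatable: dull display gives 17 − 0 = 17; bright display gives 51 − 46 = 5. No deviation. ✓
Neither type gains from mimicking the other.

Yes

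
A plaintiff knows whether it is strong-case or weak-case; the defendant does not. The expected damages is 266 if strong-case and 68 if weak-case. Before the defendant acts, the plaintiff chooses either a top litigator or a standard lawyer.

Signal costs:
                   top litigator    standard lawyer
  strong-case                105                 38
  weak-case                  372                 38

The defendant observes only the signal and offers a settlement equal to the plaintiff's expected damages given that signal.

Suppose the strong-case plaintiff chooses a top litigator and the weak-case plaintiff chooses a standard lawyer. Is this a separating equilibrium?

Yes

Under separation the defendant infers type exactly: top litigator → strong-case (pays 266), standard lawyer → weak-case (pays 68).
Strong-case: top litigator gives 266 − 105 = 161; standard lawyer gives 68 − 38 = 30. No deviation. ✓
Weak-case: standard lawyer gives 68 − 38 = 30; top litigator gives 266 − 372 = -106. No deviation. ✓
Both incentive constraints hold.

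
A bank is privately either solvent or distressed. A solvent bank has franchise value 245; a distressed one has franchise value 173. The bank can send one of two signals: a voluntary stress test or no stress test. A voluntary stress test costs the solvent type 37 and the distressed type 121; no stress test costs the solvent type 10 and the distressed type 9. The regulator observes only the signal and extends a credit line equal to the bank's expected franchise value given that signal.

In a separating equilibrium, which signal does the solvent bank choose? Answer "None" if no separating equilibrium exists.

Try solvent → stress test, distressed → no stress test:
  If types separate, stress test earns payment 245 and no stress test earns 173.
  Solvent: stress test gives 245 − 37 = 208; no stress test gives 173 − 10 = 163. No deviation. ✓
  Distressed: no stress test gives 173 − 9 = 164; stress test gives 245 − 121 = 124. No deviation. ✓
Both hold — the solvent type sends stress test.

stress test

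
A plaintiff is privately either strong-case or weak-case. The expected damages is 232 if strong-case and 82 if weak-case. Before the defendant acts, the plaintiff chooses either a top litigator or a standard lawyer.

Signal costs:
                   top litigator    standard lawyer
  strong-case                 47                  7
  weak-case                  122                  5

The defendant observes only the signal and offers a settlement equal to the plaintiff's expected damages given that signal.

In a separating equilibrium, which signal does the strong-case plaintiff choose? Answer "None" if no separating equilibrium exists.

Try strong-case → top litigator, weak-case → standard lawyer:
  Under separation the defendant infers type exactly: top litigator → strong-case (pays 232), standard lawyer → weak-case (pays 82).
  Strong-case: top litigator gives 232 − 47 = 185; standard lawyer gives 82 − 7 = 75. No deviation. ✓
  Weak-case: standard lawyer gives 82 − 5 = 77; top litigator gives 232 − 122 = 110. Would deviate. ✗
Try strong-case → standard lawyer, weak-case → top litigator:
  Under separation the defendant infers type exactly: standard lawyer → strong-case (pays 232), top litigator → weak-case (pays 82).
  Strong-case: standard lawyer gives 232 − 7 = 225; top litigator gives 82 − 47 = 35. No deviation. ✓
  Weak-case: top litigator gives 82 − 122 = -40; standard lawyer gives 232 − 5 = 227. Would deviate. ✗
Neither assignment is incentive-compatible.

None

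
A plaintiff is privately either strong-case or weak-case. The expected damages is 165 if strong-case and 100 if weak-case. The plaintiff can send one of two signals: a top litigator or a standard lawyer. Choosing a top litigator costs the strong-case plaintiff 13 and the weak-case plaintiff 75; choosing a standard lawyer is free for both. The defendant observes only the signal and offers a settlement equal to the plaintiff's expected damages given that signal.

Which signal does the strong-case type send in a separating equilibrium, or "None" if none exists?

Try strong-case → top litigator, weak-case → standard lawyer:
  Under separation the defendant infers type exactly: top litigator → strong-case (pays 165), standard lawyer → weak-case (pays 100).
  Strong-case: top litigator gives 165 − 13 = 152; standard lawyer gives 100 − 0 = 100. No deviation. ✓
  Weak-case: standard lawyer gives 100 − 0 = 100; top litigator gives 165 − 75 = 90. No deviation. ✓
Both hold — the strong-case type sends top litigator.

top litigator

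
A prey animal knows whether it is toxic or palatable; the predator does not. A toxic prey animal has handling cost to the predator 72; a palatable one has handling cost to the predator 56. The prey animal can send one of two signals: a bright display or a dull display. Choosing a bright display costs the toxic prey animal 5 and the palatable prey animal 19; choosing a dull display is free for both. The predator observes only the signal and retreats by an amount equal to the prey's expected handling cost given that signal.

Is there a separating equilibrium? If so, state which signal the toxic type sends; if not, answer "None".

Try toxic → bright display, palatable → dull display:
  Under separation the predator infers type exactly: bright display → toxic (pays 72), dull display → palatable (pays 56).
  Toxic: bright display gives 72 − 5 = 67; dull display gives 56 − 0 = 56. No deviation. ✓
  Palatable: dull display gives 56 − 0 = 56; bright display gives 72 − 19 = 53. No deviation. ✓
Both hold — the toxic type sends bright display.

bright display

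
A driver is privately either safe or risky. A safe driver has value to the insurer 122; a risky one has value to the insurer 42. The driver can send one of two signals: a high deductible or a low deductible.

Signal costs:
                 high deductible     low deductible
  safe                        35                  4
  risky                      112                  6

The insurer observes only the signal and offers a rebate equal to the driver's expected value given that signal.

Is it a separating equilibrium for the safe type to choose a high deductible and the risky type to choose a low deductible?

Yes

If types separate, high deductible earns payment 122 and low deductible earns 42.
Safe: high deductible gives 122 − 35 = 87; low deductible gives 42 − 4 = 38. No deviation. ✓
Risky: low deductible gives 42 − 6 = 36; high deductible gives 122 − 112 = 10. No deviation. ✓
Neither type gains from mimicking the other.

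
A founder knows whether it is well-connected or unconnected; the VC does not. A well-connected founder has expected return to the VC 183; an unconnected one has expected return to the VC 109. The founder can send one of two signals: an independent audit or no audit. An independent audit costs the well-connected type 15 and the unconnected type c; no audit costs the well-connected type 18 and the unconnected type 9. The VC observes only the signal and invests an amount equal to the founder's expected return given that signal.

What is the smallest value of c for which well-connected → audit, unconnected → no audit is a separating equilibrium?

Under separation: audit → well-connected (pays 183); no audit → unconnected (pays 109).
Well-connected: 183 − 15 = 168 ≥ 109 − 18 = 91. Holds regardless of c. ✓
Unconnected: 109 − 9 ≥ 183 − c, so c ≥ 183 − 100 = 83.

83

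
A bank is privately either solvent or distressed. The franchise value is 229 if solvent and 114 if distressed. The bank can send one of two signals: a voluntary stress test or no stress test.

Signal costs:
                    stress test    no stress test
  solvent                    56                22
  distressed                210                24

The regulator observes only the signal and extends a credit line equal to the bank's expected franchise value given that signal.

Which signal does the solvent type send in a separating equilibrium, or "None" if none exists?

stress test

Try solvent → stress test, distressed → no stress test:
  Under separation the regulator infers type exactly: stress test → solvent (pays 229), no stress test → distressed (pays 114).
  Solvent: stress test gives 229 − 56 = 173; no stress test gives 114 − 22 = 92. No deviation. ✓
  Distressed: no stress test gives 114 − 24 = 90; stress test gives 229 − 210 = 19. No deviation. ✓
Both hold — the solvent type sends stress test.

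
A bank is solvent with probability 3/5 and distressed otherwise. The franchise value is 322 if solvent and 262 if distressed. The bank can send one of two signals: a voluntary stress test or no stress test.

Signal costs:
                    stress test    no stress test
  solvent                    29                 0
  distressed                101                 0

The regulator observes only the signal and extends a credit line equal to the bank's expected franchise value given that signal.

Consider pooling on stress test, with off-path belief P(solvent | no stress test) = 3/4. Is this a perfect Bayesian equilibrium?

No

On the equilibrium path (stress test) the regulator holds the prior 3/5 and pays 3/5·322 + 2/5·262 = 298. Off-path (no stress test) belief 3/4 gives 3/4·322 + 1/4·262 = 307.
Solvent: stress test gives 298 − 29 = 269; no stress test gives 307 − 0 = 307. Deviates. ✗
Distressed: stress test gives 298 − 101 = 197; no stress test gives 307 − 0 = 307. Deviates. ✗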